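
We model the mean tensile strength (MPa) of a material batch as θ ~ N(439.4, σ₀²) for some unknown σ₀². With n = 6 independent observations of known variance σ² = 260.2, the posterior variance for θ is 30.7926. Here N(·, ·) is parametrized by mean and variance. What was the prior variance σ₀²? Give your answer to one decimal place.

σ₀² = 106.2

Posterior precision equals prior precision plus data precision: 1/σ_n² = 1/σ₀² + n/σ².
So 1/σ₀² = 1/30.7926 − 6/260.2 = 0.032475 − 0.023059 = 0.009416.
Hence σ₀² = 1/0.009416 ≈ 106.2.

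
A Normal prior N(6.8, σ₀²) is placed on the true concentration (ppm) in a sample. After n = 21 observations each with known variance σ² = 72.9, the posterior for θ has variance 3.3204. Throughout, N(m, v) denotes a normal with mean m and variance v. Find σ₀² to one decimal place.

Posterior precision equals prior precision plus data precision: 1/σ_n² = 1/σ₀² + n/σ².
So 1/σ₀² = 1/3.3204 − 21/72.9 = 0.301169 − 0.288066 = 0.013103.
Hence σ₀² = 1/0.013103 ≈ 76.3.

σ₀² = 76.3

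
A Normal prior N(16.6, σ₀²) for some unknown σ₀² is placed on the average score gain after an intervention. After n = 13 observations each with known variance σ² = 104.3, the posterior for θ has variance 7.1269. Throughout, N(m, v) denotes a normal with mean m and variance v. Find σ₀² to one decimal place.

σ₀² = 63.8

Posterior precision equals prior precision plus data precision: 1/σ_n² = 1/σ₀² + n/σ².
So 1/σ₀² = 1/7.1269 − 13/104.3 = 0.140313 − 0.124640 = 0.015673.
Hence σ₀² = 1/0.015673 ≈ 63.8.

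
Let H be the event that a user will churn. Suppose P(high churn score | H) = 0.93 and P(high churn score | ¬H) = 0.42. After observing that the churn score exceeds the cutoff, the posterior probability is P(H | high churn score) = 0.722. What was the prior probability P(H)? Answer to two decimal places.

P(H) = 0.54

Bayes' rule in odds form gives O(H|E) = O(H)·[P(E|H)/P(E|¬H)], hence O(H) = O(H|E)/LR.
Posterior odds = 0.722/(1−0.722) = 2.5971. LR = 0.93/0.42 = 2.2143.
Prior odds = 2.5971/2.2143 = 1.1729, so P(H) = 1.1729/(1+1.1729) ≈ 0.54.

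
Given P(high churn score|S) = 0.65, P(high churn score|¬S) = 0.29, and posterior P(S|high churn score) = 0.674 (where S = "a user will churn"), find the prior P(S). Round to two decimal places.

P(S) = 0.48

In odds form, posterior odds = prior odds × likelihood ratio, so prior odds = posterior odds ÷ LR.
Posterior odds = 0.674/(1−0.674) = 2.0675. LR = 0.65/0.29 = 2.2414.
Prior odds = 2.0675/2.2414 = 0.9224, so P(S) = 0.9224/(1+0.9224) ≈ 0.48.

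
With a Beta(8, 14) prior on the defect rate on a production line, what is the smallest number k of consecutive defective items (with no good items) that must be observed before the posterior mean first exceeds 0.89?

k = 106

After k defective items and 0 good items the posterior is Beta(8+k, 14), with mean (8+k)/(8+14+k).
Set (8+k)/(22+k) > 0.89 and solve: k > (0.89·22 − 8)/(1 − 0.89) = 105.273.
The smallest integer exceeding 105.273 is 106, and checking k=106: (114)/(128) = 0.8906 > 0.89.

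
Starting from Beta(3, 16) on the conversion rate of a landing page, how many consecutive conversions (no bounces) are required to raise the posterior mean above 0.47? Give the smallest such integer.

After k conversions and 0 bounces the posterior is Beta(3+k, 16), with mean (3+k)/(3+16+k).
Set (3+k)/(19+k) > 0.47 and solve: k > (0.47·19 − 3)/(1 − 0.47) = 11.189.
The smallest integer exceeding 11.189 is 12, and checking k=12: (15)/(31) = 0.4839 > 0.47.

k = 12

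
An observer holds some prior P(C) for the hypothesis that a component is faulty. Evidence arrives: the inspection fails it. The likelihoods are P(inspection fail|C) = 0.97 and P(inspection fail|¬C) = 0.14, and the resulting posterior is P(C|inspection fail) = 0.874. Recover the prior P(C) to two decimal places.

P(C) = 0.50

In odds form, posterior odds = prior odds × likelihood ratio, so prior odds = posterior odds ÷ LR.
Posterior odds = 0.874/(1−0.874) = 6.9365. LR = 0.97/0.14 = 6.9286.
Prior odds = 6.9365/6.9286 = 1.0011, so P(C) = 1.0011/(1+1.0011) ≈ 0.50.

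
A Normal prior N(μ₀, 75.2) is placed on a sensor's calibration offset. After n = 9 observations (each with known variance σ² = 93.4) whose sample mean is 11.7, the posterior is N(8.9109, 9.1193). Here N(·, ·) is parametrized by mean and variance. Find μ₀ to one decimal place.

μ₀ = -11.3

The posterior mean is a precision-weighted average: μ_n = (τ₀μ₀ + τ_data·x̄)/(τ₀+τ_data), with τ₀=1/σ₀² and τ_data=n/σ².
Here τ₀ = 1/75.2 = 0.013298 and τ_data = 9/93.4 = 0.096360, so τ_n = 0.109658.
Rearranging for μ₀: μ₀ = (μ_n·τ_n − τ_data·x̄)/τ₀ = (8.9109·0.109658 − 0.096360·11.7) / 0.013298 = -0.150261/0.013298 ≈ -11.3.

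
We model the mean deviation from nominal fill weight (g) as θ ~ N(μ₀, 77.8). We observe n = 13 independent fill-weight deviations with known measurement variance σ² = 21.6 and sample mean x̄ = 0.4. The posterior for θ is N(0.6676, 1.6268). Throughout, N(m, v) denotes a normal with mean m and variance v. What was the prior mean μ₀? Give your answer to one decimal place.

With known observation variance, the Normal–Normal posterior has precision τ_n = τ₀ + n/σ² and mean μ_n = (τ₀μ₀ + (n/σ²)x̄)/τ_n.
Here τ₀ = 1/77.8 = 0.012853 and τ_data = 13/21.6 = 0.601852, so τ_n = 0.614705.
Rearranging for μ₀: μ₀ = (μ_n·τ_n − τ_data·x̄)/τ₀ = (0.6676·0.614705 − 0.601852·0.4) / 0.012853 = 0.169636/0.012853 ≈ 13.2.

μ₀ = 13.2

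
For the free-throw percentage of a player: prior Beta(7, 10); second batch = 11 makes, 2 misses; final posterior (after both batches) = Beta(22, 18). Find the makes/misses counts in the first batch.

4 makes and 6 misses

Sequential conjugate updates are equivalent to a single update on the pooled data, so total successes = posterior α − prior α and total failures = posterior β − prior β.
Total across both batches: 22−7=15 makes, 18−10=8 misses.
Subtract the second batch: 15−11=4 makes and 8−2=6 misses.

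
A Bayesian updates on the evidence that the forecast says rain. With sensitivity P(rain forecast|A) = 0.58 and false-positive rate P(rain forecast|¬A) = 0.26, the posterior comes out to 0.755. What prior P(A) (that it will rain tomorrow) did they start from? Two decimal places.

P(A) = 0.58

In odds form, posterior odds = prior odds × likelihood ratio, so prior odds = posterior odds ÷ LR.
Posterior odds = 0.755/(1−0.755) = 3.0816. LR = 0.58/0.26 = 2.2308.
Prior odds = 3.0816/2.2308 = 1.3814, so P(A) = 1.3814/(1+1.3814) ≈ 0.58.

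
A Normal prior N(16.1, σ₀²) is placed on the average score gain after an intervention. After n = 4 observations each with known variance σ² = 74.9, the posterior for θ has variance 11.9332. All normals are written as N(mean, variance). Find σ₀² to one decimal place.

Posterior precision equals prior precision plus data precision: 1/σ_n² = 1/σ₀² + n/σ².
So 1/σ₀² = 1/11.9332 − 4/74.9 = 0.083800 − 0.053405 = 0.030395.
Hence σ₀² = 1/0.030395 ≈ 32.9.

σ₀² = 32.9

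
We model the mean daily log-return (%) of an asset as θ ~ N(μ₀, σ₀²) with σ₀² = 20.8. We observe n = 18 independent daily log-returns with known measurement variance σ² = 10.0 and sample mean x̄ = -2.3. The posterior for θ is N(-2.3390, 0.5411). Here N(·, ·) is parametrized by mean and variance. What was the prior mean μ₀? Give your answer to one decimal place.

μ₀ = -3.8

The posterior mean is a precision-weighted average: μ_n = (τ₀μ₀ + τ_data·x̄)/(τ₀+τ_data), with τ₀=1/σ₀² and τ_data=n/σ².
Here τ₀ = 1/20.8 = 0.048077 and τ_data = 18/10.0 = 1.800000, so τ_n = 1.848077.
Rearranging for μ₀: μ₀ = (μ_n·τ_n − τ_data·x̄)/τ₀ = (-2.3390·1.848077 − 1.800000·-2.3) / 0.048077 = -0.182652/0.048077 ≈ -3.8.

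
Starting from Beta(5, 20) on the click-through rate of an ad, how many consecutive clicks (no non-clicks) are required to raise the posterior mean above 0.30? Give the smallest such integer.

k = 4

After k clicks and 0 non-clicks the posterior is Beta(5+k, 20), with mean (5+k)/(5+20+k).
Set (5+k)/(25+k) > 0.30 and solve: k > (0.30·25 − 5)/(1 − 0.30) = 3.571.
The smallest integer exceeding 3.571 is 4.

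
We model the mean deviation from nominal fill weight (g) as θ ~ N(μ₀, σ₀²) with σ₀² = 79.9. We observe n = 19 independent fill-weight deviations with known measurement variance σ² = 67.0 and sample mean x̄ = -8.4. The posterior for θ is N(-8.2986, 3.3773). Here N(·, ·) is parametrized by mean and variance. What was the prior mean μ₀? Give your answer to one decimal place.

μ₀ = -6.0

The posterior mean is a precision-weighted average: μ_n = (τ₀μ₀ + τ_data·x̄)/(τ₀+τ_data), with τ₀=1/σ₀² and τ_data=n/σ².
Here τ₀ = 1/79.9 = 0.012516 and τ_data = 19/67.0 = 0.283582, so τ_n = 0.296098.
Rearranging for μ₀: μ₀ = (μ_n·τ_n − τ_data·x̄)/τ₀ = (-8.2986·0.296098 − 0.283582·-8.4) / 0.012516 = -0.075110/0.012516 ≈ -6.0.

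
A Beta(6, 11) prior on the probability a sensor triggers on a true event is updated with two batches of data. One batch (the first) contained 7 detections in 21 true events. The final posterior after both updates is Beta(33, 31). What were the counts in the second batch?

Because Beta–binomial updating is additive in the counts, the combined data contributed (α_post−α_prior, β_post−β_prior) successes and failures.
Total across both batches: 33−6=27 detections, 31−11=20 misses.
Subtract the first batch: 27−7=20 detections and 20−14=6 misses.

20 detections and 6 misses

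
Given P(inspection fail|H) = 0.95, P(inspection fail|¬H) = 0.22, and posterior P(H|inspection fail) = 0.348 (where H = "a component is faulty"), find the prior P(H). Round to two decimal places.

P(H) = 0.11

In odds form, posterior odds = prior odds × likelihood ratio, so prior odds = posterior odds ÷ LR.
Posterior odds = 0.348/(1−0.348) = 0.5337. LR = 0.95/0.22 = 4.3182.
Prior odds = 0.5337/4.3182 = 0.1236, so P(H) = 0.1236/(1+0.1236) ≈ 0.11.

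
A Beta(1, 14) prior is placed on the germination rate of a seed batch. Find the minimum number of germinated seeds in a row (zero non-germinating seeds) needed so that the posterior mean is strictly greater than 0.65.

After k germinated seeds and 0 non-germinating seeds the posterior is Beta(1+k, 14), with mean (1+k)/(1+14+k).
Set (1+k)/(15+k) > 0.65 and solve: k > (0.65·15 − 1)/(1 − 0.65) = 25.000.
The smallest integer exceeding 25.000 is 26, and checking k=26: (27)/(41) = 0.6585 > 0.65.

k = 26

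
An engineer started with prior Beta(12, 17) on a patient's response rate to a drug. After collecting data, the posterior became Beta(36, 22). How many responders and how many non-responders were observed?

A Beta(a, b) prior with s successes and f failures in binomial data gives a Beta(a+s, b+f) posterior.
Match parameters: s=36−12=24, f=22−17=5.

24 responders and 5 non-responders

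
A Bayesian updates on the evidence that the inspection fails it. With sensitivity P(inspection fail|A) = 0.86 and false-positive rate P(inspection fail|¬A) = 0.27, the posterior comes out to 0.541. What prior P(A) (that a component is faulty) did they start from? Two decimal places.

In odds form, posterior odds = prior odds × likelihood ratio, so prior odds = posterior odds ÷ LR.
Posterior odds = 0.541/(1−0.541) = 1.1786. LR = 0.86/0.27 = 3.1852.
Prior odds = 1.1786/3.1852 = 0.3700, so P(A) = 0.3700/(1+0.3700) ≈ 0.27.

P(A) = 0.27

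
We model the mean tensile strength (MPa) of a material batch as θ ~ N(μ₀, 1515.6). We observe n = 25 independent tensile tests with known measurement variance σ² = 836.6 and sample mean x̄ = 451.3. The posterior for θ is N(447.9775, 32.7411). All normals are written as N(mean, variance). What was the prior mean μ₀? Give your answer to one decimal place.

The posterior mean is a precision-weighted average: μ_n = (τ₀μ₀ + τ_data·x̄)/(τ₀+τ_data), with τ₀=1/σ₀² and τ_data=n/σ².
Here τ₀ = 1/1515.6 = 0.000660 and τ_data = 25/836.6 = 0.029883, so τ_n = 0.030543.
Rearranging for μ₀: μ₀ = (μ_n·τ_n − τ_data·x̄)/τ₀ = (447.9775·0.030543 − 0.029883·451.3) / 0.000660 = 0.196379/0.000660 ≈ 297.5.

μ₀ = 297.5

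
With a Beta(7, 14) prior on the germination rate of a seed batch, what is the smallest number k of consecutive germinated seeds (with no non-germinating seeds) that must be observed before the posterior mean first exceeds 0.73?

k = 31

After k germinated seeds and 0 non-germinating seeds the posterior is Beta(7+k, 14), with mean (7+k)/(7+14+k).
Set (7+k)/(21+k) > 0.73 and solve: k > (0.73·21 − 7)/(1 − 0.73) = 30.852.
The smallest integer exceeding 30.852 is 31, and checking k=31: (38)/(52) = 0.7308 > 0.73.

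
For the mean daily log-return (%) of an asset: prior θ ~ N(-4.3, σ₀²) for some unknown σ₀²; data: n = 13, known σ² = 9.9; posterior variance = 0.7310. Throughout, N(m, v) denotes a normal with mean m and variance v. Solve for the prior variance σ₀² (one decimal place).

Posterior precision equals prior precision plus data precision: 1/σ_n² = 1/σ₀² + n/σ².
So 1/σ₀² = 1/0.7310 − 13/9.9 = 1.367989 − 1.313131 = 0.054858.
Hence σ₀² = 1/0.054858 ≈ 18.2.

σ₀² = 18.2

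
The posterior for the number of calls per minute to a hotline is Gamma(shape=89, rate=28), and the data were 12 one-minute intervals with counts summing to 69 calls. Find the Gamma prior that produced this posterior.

A Gamma(α, β) prior (rate parametrization) on a Poisson rate with n observations summing to S gives posterior Gamma(α+S, β+n).
So α = 89 − 69 = 20 and β = 28 − 12 = 16.

Gamma(shape=20, rate=16)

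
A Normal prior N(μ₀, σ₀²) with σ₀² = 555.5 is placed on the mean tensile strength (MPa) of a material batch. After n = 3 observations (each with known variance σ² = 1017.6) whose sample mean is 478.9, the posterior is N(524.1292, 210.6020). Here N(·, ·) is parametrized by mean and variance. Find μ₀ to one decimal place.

μ₀ = 598.2

With known observation variance, the Normal–Normal posterior has precision τ_n = τ₀ + n/σ² and mean μ_n = (τ₀μ₀ + (n/σ²)x̄)/τ_n.
Here τ₀ = 1/555.5 = 0.001800 and τ_data = 3/1017.6 = 0.002948, so τ_n = 0.004748.
Rearranging for μ₀: μ₀ = (μ_n·τ_n − τ_data·x̄)/τ₀ = (524.1292·0.004748 − 0.002948·478.9) / 0.001800 = 1.076768/0.001800 ≈ 598.2.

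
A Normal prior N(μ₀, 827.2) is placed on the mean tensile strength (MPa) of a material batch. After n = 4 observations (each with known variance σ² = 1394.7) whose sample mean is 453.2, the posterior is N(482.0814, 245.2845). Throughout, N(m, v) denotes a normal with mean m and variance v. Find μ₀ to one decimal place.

μ₀ = 550.6

The posterior mean is a precision-weighted average: μ_n = (τ₀μ₀ + τ_data·x̄)/(τ₀+τ_data), with τ₀=1/σ₀² and τ_data=n/σ².
Here τ₀ = 1/827.2 = 0.001209 and τ_data = 4/1394.7 = 0.002868, so τ_n = 0.004077.
Rearranging for μ₀: μ₀ = (μ_n·τ_n − τ_data·x̄)/τ₀ = (482.0814·0.004077 − 0.002868·453.2) / 0.001209 = 0.665668/0.001209 ≈ 550.6.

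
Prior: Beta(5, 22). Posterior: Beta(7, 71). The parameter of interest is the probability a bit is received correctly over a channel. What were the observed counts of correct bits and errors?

2 correct bits and 49 errors

Under Beta–binomial conjugacy the posterior parameters are (α+s, β+f).
So s = 7 − 5 = 2 and f = 71 − 22 = 49.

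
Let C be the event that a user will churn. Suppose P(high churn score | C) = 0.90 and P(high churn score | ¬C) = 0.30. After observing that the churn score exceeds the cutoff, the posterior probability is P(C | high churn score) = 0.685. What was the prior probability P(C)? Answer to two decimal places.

In odds form, posterior odds = prior odds × likelihood ratio, so prior odds = posterior odds ÷ LR.
Posterior odds = 0.685/(1−0.685) = 2.1746. LR = 0.90/0.30 = 3.0000.
Prior odds = 2.1746/3.0000 = 0.7249, so P(C) = 0.7249/(1+0.7249) ≈ 0.42.

P(C) = 0.42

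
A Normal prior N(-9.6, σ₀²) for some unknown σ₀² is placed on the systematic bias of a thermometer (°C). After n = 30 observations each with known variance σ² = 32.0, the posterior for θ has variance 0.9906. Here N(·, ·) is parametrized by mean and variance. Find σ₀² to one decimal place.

σ₀² = 13.9

For the Normal–Normal model with known σ², precisions add: τ_n = τ₀ + n/σ².
So 1/σ₀² = 1/0.9906 − 30/32.0 = 1.009489 − 0.937500 = 0.071989.
Hence σ₀² = 1/0.071989 ≈ 13.9.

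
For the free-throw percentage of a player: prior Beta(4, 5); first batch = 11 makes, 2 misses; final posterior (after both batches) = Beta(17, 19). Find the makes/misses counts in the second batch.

Because Beta–binomial updating is additive in the counts, the combined data contributed (α_post−α_prior, β_post−β_prior) successes and failures.
Total across both batches: 17−4=13 makes, 19−5=14 misses.
Subtract the first batch: 13−11=2 makes and 14−2=12 misses.

2 makes and 12 misses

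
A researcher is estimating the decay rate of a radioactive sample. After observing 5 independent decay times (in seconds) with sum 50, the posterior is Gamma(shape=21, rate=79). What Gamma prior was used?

Gamma–exponential conjugacy: posterior shape = α + n, posterior rate = β + Σtᵢ.
So α = 21 − 5 = 16 and β = 79 − 50 = 29.

Gamma(shape=16, rate=29)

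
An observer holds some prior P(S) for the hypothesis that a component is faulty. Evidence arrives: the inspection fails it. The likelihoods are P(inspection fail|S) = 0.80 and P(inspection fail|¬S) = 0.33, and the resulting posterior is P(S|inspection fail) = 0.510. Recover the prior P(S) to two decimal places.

Bayes' rule in odds form gives O(S|E) = O(S)·[P(E|S)/P(E|¬S)], hence O(S) = O(S|E)/LR.
Posterior odds = 0.510/(1−0.510) = 1.0408. LR = 0.80/0.33 = 2.4242.
Prior odds = 1.0408/2.4242 = 0.4293, so P(S) = 0.4293/(1+0.4293) ≈ 0.30.

P(S) = 0.30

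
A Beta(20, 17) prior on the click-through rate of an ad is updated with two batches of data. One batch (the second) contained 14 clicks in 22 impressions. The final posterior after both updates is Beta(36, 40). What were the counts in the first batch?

2 clicks and 15 non-clicks

Because Beta–binomial updating is additive in the counts, the combined data contributed (α_post−α_prior, β_post−β_prior) successes and failures.
Total across both batches: 36−20=16 clicks, 40−17=23 non-clicks.
Subtract the second batch: 16−14=2 clicks and 23−8=15 non-clicks.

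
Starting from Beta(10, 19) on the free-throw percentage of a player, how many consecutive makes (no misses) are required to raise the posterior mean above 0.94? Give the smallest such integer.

k = 288

After k makes and 0 misses the posterior is Beta(10+k, 19), with mean (10+k)/(10+19+k).
Set (10+k)/(29+k) > 0.94 and solve: k > (0.94·29 − 10)/(1 − 0.94) = 287.667.
The smallest integer exceeding 287.667 is 288.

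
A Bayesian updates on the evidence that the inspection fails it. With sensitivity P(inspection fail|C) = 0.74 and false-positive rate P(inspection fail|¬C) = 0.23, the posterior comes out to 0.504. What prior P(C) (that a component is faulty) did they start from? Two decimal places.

P(C) = 0.24

Bayes' rule in odds form gives O(C|E) = O(C)·[P(E|C)/P(E|¬C)], hence O(C) = O(C|E)/LR.
Posterior odds = 0.504/(1−0.504) = 1.0161. LR = 0.74/0.23 = 3.2174.
Prior odds = 1.0161/3.2174 = 0.3158, so P(C) = 0.3158/(1+0.3158) ≈ 0.24.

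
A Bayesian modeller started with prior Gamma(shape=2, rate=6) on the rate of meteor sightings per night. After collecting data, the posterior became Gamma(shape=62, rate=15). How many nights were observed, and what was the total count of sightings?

n = 9 nights with total 60 sightings

Gamma–Poisson conjugacy: posterior shape = α + Σxᵢ, posterior rate = β + n.
Matching: Σxᵢ = 62 − 2 = 60 and n = 15 − 6 = 9.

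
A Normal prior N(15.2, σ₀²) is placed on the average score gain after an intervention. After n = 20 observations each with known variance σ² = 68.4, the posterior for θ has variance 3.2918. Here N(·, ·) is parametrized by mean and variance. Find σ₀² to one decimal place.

σ₀² = 87.8

For the Normal–Normal model with known σ², precisions add: τ_n = τ₀ + n/σ².
So 1/σ₀² = 1/3.2918 − 20/68.4 = 0.303785 − 0.292398 = 0.011387.
Hence σ₀² = 1/0.011387 ≈ 87.8.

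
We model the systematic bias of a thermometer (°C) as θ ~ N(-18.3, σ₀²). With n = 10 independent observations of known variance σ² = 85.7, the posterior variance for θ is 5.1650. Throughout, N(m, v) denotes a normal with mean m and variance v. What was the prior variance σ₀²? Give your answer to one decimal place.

σ₀² = 13.0

Posterior precision equals prior precision plus data precision: 1/σ_n² = 1/σ₀² + n/σ².
So 1/σ₀² = 1/5.1650 − 10/85.7 = 0.193611 − 0.116686 = 0.076925.
Hence σ₀² = 1/0.076925 ≈ 13.0.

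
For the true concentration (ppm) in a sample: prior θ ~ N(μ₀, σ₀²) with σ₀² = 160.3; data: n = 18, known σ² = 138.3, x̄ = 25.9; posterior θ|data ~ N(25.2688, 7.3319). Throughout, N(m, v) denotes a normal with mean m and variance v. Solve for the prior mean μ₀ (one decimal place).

The posterior mean is a precision-weighted average: μ_n = (τ₀μ₀ + τ_data·x̄)/(τ₀+τ_data), with τ₀=1/σ₀² and τ_data=n/σ².
Here τ₀ = 1/160.3 = 0.006238 and τ_data = 18/138.3 = 0.130152, so τ_n = 0.136390.
Rearranging for μ₀: μ₀ = (μ_n·τ_n − τ_data·x̄)/τ₀ = (25.2688·0.136390 − 0.130152·25.9) / 0.006238 = 0.075475/0.006238 ≈ 12.1.

μ₀ = 12.1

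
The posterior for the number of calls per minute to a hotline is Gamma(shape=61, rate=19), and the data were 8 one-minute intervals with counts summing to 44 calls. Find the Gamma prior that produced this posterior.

A Gamma(α, β) prior (rate parametrization) on a Poisson rate with n observations summing to S gives posterior Gamma(α+S, β+n).
So α = 61 − 44 = 17 and β = 19 − 8 = 11.

Gamma(shape=17, rate=11)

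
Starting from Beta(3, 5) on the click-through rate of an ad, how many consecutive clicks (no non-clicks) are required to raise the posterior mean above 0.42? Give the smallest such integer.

k = 1

After k clicks and 0 non-clicks the posterior is Beta(3+k, 5), with mean (3+k)/(3+5+k).
Set (3+k)/(8+k) > 0.42 and solve: k > (0.42·8 − 3)/(1 − 0.42) = 0.621.
The smallest integer exceeding 0.621 is 1.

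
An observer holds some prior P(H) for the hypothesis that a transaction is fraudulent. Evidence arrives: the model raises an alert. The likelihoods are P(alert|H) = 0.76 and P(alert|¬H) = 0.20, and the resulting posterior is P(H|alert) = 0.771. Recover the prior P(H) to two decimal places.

Bayes' rule in odds form gives O(H|E) = O(H)·[P(E|H)/P(E|¬H)], hence O(H) = O(H|E)/LR.
Posterior odds = 0.771/(1−0.771) = 3.3668. LR = 0.76/0.20 = 3.8000.
Prior odds = 3.3668/3.8000 = 0.8860, so P(H) = 0.8860/(1+0.8860) ≈ 0.47.

P(H) = 0.47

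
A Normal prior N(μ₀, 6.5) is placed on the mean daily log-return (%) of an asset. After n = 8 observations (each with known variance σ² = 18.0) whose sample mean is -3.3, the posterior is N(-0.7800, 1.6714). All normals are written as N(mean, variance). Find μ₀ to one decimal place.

μ₀ = 6.5

With known observation variance, the Normal–Normal posterior has precision τ_n = τ₀ + n/σ² and mean μ_n = (τ₀μ₀ + (n/σ²)x̄)/τ_n.
Here τ₀ = 1/6.5 = 0.153846 and τ_data = 8/18.0 = 0.444444, so τ_n = 0.598290.
Rearranging for μ₀: μ₀ = (μ_n·τ_n − τ_data·x̄)/τ₀ = (-0.7800·0.598290 − 0.444444·-3.3) / 0.153846 = 0.999999/0.153846 ≈ 6.5.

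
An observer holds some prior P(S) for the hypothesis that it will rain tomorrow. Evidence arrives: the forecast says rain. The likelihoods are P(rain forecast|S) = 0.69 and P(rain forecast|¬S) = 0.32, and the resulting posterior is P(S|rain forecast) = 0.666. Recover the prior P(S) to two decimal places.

In odds form, posterior odds = prior odds × likelihood ratio, so prior odds = posterior odds ÷ LR.
Posterior odds = 0.666/(1−0.666) = 1.9940. LR = 0.69/0.32 = 2.1562.
Prior odds = 1.9940/2.1562 = 0.9248, so P(S) = 0.9248/(1+0.9248) ≈ 0.48.

P(S) = 0.48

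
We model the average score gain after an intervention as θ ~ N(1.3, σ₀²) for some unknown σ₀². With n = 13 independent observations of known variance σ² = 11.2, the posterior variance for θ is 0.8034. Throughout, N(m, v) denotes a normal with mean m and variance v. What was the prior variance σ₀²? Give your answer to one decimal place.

σ₀² = 11.9

For the Normal–Normal model with known σ², precisions add: τ_n = τ₀ + n/σ².
So 1/σ₀² = 1/0.8034 − 13/11.2 = 1.244710 − 1.160714 = 0.083996.
Hence σ₀² = 1/0.083996 ≈ 11.9.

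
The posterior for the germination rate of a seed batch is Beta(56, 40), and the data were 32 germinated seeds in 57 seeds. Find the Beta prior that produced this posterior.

Under Beta–binomial conjugacy the posterior parameters are (a+s, b+f).
So a = 56 − 32 = 24 and b = 40 − 25 = 15.

Beta(24, 15)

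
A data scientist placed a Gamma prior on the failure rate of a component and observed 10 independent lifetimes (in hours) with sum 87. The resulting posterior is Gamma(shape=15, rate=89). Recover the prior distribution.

For an exponential likelihood with a Gamma(α, β) prior on the rate, n observations with total T give posterior Gamma(α+n, β+T).
So α = 15 − 10 = 5 and β = 89 − 87 = 2.

Gamma(shape=5, rate=2)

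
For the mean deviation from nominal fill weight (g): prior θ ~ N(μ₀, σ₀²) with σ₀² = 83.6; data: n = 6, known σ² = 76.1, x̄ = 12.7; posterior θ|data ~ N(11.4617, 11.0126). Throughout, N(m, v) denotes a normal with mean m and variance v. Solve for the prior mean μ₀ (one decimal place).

μ₀ = 3.3

With known observation variance, the Normal–Normal posterior has precision τ_n = τ₀ + n/σ² and mean μ_n = (τ₀μ₀ + (n/σ²)x̄)/τ_n.
Here τ₀ = 1/83.6 = 0.011962 and τ_data = 6/76.1 = 0.078844, so τ_n = 0.090806.
Rearranging for μ₀: μ₀ = (μ_n·τ_n − τ_data·x̄)/τ₀ = (11.4617·0.090806 − 0.078844·12.7) / 0.011962 = 0.039472/0.011962 ≈ 3.3.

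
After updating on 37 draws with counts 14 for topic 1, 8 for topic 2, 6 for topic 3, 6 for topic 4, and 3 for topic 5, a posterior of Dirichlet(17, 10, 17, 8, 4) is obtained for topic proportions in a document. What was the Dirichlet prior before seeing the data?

For a Dirichlet(α) prior with multinomial counts c, the posterior is Dirichlet(α + c) componentwise.
Subtract each count from the matching posterior parameter: 17−14=3, 10−8=2, 17−6=11, 8−6=2, 4−3=1.

Dirichlet(3, 2, 11, 2, 1)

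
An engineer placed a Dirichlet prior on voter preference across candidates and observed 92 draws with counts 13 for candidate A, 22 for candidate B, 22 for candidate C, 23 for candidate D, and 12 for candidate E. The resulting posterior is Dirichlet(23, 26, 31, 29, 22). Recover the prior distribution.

For a Dirichlet(α) prior with multinomial counts c, the posterior is Dirichlet(α + c) componentwise.
Subtract each count from the matching posterior parameter: 23−13=10, 26−22=4, 31−22=9, 29−23=6, 22−12=10.

Dirichlet(10, 4, 9, 6, 10)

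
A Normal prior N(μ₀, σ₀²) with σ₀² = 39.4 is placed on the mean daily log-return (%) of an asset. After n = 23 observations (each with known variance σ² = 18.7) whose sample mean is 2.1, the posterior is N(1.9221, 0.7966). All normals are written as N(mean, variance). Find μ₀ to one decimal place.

With known observation variance, the Normal–Normal posterior has precision τ_n = τ₀ + n/σ² and mean μ_n = (τ₀μ₀ + (n/σ²)x̄)/τ_n.
Here τ₀ = 1/39.4 = 0.025381 and τ_data = 23/18.7 = 1.229947, so τ_n = 1.255328.
Rearranging for μ₀: μ₀ = (μ_n·τ_n − τ_data·x̄)/τ₀ = (1.9221·1.255328 − 1.229947·2.1) / 0.025381 = -0.170023/0.025381 ≈ -6.7.

μ₀ = -6.7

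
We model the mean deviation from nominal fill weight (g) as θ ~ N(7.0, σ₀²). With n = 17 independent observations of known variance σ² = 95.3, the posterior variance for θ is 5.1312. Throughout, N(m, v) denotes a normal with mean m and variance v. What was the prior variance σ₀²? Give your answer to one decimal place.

Posterior precision equals prior precision plus data precision: 1/σ_n² = 1/σ₀² + n/σ².
So 1/σ₀² = 1/5.1312 − 17/95.3 = 0.194886 − 0.178384 = 0.016502.
Hence σ₀² = 1/0.016502 ≈ 60.6.

σ₀² = 60.6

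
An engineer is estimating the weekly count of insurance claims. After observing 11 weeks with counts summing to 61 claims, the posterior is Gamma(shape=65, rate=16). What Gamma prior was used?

Gamma(shape=4, rate=5)

A Gamma(α, β) prior (rate parametrization) on a Poisson rate with n observations summing to S gives posterior Gamma(α+S, β+n).
So α = 65 − 61 = 4 and β = 16 − 11 = 5.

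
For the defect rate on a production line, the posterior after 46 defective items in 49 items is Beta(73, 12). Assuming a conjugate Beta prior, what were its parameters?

Beta is conjugate to the binomial likelihood: posterior = Beta(α+s, β+f).
So α = 73 − 46 = 27 and β = 12 − 3 = 9.

Beta(27, 9)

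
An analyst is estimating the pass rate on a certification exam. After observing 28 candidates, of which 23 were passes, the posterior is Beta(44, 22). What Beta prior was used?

Beta(21, 17)

Under Beta–binomial conjugacy the posterior parameters are (α+s, β+f).
So α = 44 − 23 = 21 and β = 22 − 5 = 17.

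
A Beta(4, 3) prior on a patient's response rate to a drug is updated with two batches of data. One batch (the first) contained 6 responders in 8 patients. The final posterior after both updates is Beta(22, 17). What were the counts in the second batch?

Because Beta–binomial updating is additive in the counts, the combined data contributed (α_post−α_prior, β_post−β_prior) successes and failures.
Total across both batches: 22−4=18 responders, 17−3=14 non-responders.
Subtract the first batch: 18−6=12 responders and 14−2=12 non-responders.

12 responders and 12 non-responders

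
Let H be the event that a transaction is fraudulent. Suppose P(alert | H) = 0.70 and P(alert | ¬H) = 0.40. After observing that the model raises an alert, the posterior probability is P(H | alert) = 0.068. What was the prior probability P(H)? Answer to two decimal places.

P(H) = 0.04

Bayes' rule in odds form gives O(H|E) = O(H)·[P(E|H)/P(E|¬H)], hence O(H) = O(H|E)/LR.
Posterior odds = 0.068/(1−0.068) = 0.0730. LR = 0.70/0.40 = 1.7500.
Prior odds = 0.0730/1.7500 = 0.0417, so P(H) = 0.0417/(1+0.0417) ≈ 0.04.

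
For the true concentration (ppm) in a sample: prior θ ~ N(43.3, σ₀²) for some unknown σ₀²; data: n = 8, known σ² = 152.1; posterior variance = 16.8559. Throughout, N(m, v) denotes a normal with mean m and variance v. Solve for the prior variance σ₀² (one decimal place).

σ₀² = 148.6

For the Normal–Normal model with known σ², precisions add: τ_n = τ₀ + n/σ².
So 1/σ₀² = 1/16.8559 − 8/152.1 = 0.059326 − 0.052597 = 0.006729.
Hence σ₀² = 1/0.006729 ≈ 148.6.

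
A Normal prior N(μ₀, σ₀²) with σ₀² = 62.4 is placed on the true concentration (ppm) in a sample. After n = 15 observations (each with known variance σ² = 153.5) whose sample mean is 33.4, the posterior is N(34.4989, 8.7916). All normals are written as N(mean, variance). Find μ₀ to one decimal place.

μ₀ = 41.2

With known observation variance, the Normal–Normal posterior has precision τ_n = τ₀ + n/σ² and mean μ_n = (τ₀μ₀ + (n/σ²)x̄)/τ_n.
Here τ₀ = 1/62.4 = 0.016026 and τ_data = 15/153.5 = 0.097720, so τ_n = 0.113746.
Rearranging for μ₀: μ₀ = (μ_n·τ_n − τ_data·x̄)/τ₀ = (34.4989·0.113746 − 0.097720·33.4) / 0.016026 = 0.660264/0.016026 ≈ 41.2.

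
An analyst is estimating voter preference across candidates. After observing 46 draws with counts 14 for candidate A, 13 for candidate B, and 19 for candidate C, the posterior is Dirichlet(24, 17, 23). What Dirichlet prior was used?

For a Dirichlet(α) prior with multinomial counts c, the posterior is Dirichlet(α + c) componentwise.
Subtract each count from the matching posterior parameter: 24−14=10, 17−13=4, 23−19=4.

Dirichlet(10, 4, 4)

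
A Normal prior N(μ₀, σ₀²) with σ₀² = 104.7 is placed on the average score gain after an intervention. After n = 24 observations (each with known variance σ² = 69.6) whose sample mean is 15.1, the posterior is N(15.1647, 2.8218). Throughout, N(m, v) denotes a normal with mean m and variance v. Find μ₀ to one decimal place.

μ₀ = 17.5

With known observation variance, the Normal–Normal posterior has precision τ_n = τ₀ + n/σ² and mean μ_n = (τ₀μ₀ + (n/σ²)x̄)/τ_n.
Here τ₀ = 1/104.7 = 0.009551 and τ_data = 24/69.6 = 0.344828, so τ_n = 0.354379.
Rearranging for μ₀: μ₀ = (μ_n·τ_n − τ_data·x̄)/τ₀ = (15.1647·0.354379 − 0.344828·15.1) / 0.009551 = 0.167148/0.009551 ≈ 17.5.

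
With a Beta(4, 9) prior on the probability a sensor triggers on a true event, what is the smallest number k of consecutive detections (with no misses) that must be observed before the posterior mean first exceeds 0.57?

After k detections and 0 misses the posterior is Beta(4+k, 9), with mean (4+k)/(4+9+k).
Set (4+k)/(13+k) > 0.57 and solve: k > (0.57·13 − 4)/(1 − 0.57) = 7.930.
The smallest integer exceeding 7.930 is 8.

k = 8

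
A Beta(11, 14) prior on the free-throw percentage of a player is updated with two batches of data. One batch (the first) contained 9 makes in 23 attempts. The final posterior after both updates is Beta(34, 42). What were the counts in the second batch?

Because Beta–binomial updating is additive in the counts, the combined data contributed (α_post−α_prior, β_post−β_prior) successes and failures.
Total across both batches: 34−11=23 makes, 42−14=28 misses.
Subtract the first batch: 23−9=14 makes and 28−14=14 misses.

14 makes and 14 misses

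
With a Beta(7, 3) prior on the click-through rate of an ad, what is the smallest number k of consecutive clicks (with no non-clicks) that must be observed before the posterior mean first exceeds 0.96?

After k clicks and 0 non-clicks the posterior is Beta(7+k, 3), with mean (7+k)/(7+3+k).
Set (7+k)/(10+k) > 0.96 and solve: k > (0.96·10 − 7)/(1 − 0.96) = 65.000.
The smallest integer exceeding 65.000 is 66.

k = 66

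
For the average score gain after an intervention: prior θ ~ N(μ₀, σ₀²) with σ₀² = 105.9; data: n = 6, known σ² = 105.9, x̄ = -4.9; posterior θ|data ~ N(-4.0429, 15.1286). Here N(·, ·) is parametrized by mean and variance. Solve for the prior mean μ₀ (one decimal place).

With known observation variance, the Normal–Normal posterior has precision τ_n = τ₀ + n/σ² and mean μ_n = (τ₀μ₀ + (n/σ²)x̄)/τ_n.
Here τ₀ = 1/105.9 = 0.009443 and τ_data = 6/105.9 = 0.056657, so τ_n = 0.066100.
Rearranging for μ₀: μ₀ = (μ_n·τ_n − τ_data·x̄)/τ₀ = (-4.0429·0.066100 − 0.056657·-4.9) / 0.009443 = 0.010384/0.009443 ≈ 1.1.

μ₀ = 1.1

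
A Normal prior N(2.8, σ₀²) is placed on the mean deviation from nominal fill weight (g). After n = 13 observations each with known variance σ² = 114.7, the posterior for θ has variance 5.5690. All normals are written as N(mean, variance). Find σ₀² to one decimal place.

σ₀² = 15.1

Posterior precision equals prior precision plus data precision: 1/σ_n² = 1/σ₀² + n/σ².
So 1/σ₀² = 1/5.5690 − 13/114.7 = 0.179565 − 0.113339 = 0.066226.
Hence σ₀² = 1/0.066226 ≈ 15.1.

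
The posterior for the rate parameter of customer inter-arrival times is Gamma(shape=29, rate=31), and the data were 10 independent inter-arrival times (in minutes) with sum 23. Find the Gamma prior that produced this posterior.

Gamma(shape=19, rate=8)

Gamma–exponential conjugacy: posterior shape = α + n, posterior rate = β + Σtᵢ.
So α = 29 − 10 = 19 and β = 31 − 23 = 8.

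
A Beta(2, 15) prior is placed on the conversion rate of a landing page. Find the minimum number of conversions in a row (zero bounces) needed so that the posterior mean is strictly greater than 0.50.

k = 14

After k conversions and 0 bounces the posterior is Beta(2+k, 15), with mean (2+k)/(2+15+k).
Set (2+k)/(17+k) > 0.50 and solve: k > (0.50·17 − 2)/(1 − 0.50) = 13.000.
The smallest integer exceeding 13.000 is 14, and checking k=14: (16)/(31) = 0.5161 > 0.50.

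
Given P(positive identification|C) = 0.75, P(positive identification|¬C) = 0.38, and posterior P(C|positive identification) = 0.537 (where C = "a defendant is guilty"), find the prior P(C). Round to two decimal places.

P(C) = 0.37

In odds form, posterior odds = prior odds × likelihood ratio, so prior odds = posterior odds ÷ LR.
Posterior odds = 0.537/(1−0.537) = 1.1598. LR = 0.75/0.38 = 1.9737.
Prior odds = 1.1598/1.9737 = 0.5876, so P(C) = 0.5876/(1+0.5876) ≈ 0.37.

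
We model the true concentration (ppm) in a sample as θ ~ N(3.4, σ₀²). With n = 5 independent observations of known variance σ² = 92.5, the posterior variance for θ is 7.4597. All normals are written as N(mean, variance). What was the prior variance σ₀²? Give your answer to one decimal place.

σ₀² = 12.5

For the Normal–Normal model with known σ², precisions add: τ_n = τ₀ + n/σ².
So 1/σ₀² = 1/7.4597 − 5/92.5 = 0.134054 − 0.054054 = 0.080000.
Hence σ₀² = 1/0.080000 ≈ 12.5.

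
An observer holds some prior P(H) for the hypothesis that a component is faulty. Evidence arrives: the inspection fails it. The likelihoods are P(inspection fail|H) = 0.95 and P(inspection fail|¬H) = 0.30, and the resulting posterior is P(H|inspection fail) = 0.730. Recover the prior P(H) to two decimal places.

P(H) = 0.46

Bayes' rule in odds form gives O(H|E) = O(H)·[P(E|H)/P(E|¬H)], hence O(H) = O(H|E)/LR.
Posterior odds = 0.730/(1−0.730) = 2.7037. LR = 0.95/0.30 = 3.1667.
Prior odds = 2.7037/3.1667 = 0.8538, so P(H) = 0.8538/(1+0.8538) ≈ 0.46.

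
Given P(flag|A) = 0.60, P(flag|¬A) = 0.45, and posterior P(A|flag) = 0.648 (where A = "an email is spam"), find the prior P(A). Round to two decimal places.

P(A) = 0.58

Bayes' rule in odds form gives O(A|E) = O(A)·[P(E|A)/P(E|¬A)], hence O(A) = O(A|E)/LR.
Posterior odds = 0.648/(1−0.648) = 1.8409. LR = 0.60/0.45 = 1.3333.
Prior odds = 1.8409/1.3333 = 1.3807, so P(A) = 1.3807/(1+1.3807) ≈ 0.58.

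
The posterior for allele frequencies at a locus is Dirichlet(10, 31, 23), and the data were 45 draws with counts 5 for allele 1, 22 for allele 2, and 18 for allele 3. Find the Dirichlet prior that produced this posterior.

Dirichlet(5, 9, 5)

For a Dirichlet(α) prior with multinomial counts c, the posterior is Dirichlet(α + c) componentwise.
Subtract each count from the matching posterior parameter: 10−5=5, 31−22=9, 23−18=5.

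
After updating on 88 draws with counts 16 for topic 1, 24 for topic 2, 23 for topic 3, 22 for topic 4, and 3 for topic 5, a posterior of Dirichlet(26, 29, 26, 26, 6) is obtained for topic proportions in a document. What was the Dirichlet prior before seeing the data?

Dirichlet(10, 5, 3, 4, 3)

For a Dirichlet(α) prior with multinomial counts c, the posterior is Dirichlet(α + c) componentwise.
Subtract each count from the matching posterior parameter: 26−16=10, 29−24=5, 26−23=3, 26−22=4, 6−3=3.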